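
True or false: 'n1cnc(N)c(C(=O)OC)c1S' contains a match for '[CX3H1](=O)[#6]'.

The pattern [CX3H1](=O)[#6] describes an sp2 carbon with one H, double-bonded to O and single-bonded to carbon — an aldehyde.
The closest candidate here is a methyl-ester group (-C(=O)OCH3), but the carbonyl carbon has H0, not H1. No other fragment satisfies the full query, so there is no match.

False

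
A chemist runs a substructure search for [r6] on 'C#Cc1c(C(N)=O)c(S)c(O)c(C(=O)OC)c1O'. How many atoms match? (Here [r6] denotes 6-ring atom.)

6

The query [r6] means: r6 matches atoms in a six-membered ring.
Check the 18 heavy atoms by environment: 6× c (aromatic, in 6-ring) → match; 5× O (acyclic) → no; 5× C (acyclic) → no; 1× S (acyclic) → no; 1× N (acyclic) → no.
That gives 6 matching atoms.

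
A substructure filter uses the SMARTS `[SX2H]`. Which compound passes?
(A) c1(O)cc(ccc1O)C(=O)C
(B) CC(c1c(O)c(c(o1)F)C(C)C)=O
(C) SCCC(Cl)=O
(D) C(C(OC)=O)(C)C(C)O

[SX2H] describes an aliphatic sulfur with two connections, one being H (a thiol).
(A) has a hydroxyl group (-OH) but it is an -OH, not an -SH.
(B) has a hydroxyl group (-OH) but it is an -OH, not an -SH.
(C) contains a thiol (-SH), which satisfies every atom and bond constraint.
(D) has a hydroxyl group (-OH) but it is an -OH, not an -SH.
So the answer is (C).

C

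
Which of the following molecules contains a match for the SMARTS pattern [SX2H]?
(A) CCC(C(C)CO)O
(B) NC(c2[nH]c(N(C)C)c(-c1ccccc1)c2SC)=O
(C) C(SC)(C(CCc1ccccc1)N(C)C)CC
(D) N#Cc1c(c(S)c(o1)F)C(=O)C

D

[SX2H] describes an aliphatic sulfur with two connections, one being H (a thiol).
(A) has a hydroxyl group (-OH) but it is an -OH, not an -SH.
(B) has a methylthio ether (-SCH3) but the sulfur has H0 (bonded to two carbons), not H1.
(C) has a methylthio ether (-SCH3) but the sulfur has H0 (bonded to two carbons), not H1.
(D) contains a thiol (-SH), which satisfies every atom and bond constraint.
So the answer is (D).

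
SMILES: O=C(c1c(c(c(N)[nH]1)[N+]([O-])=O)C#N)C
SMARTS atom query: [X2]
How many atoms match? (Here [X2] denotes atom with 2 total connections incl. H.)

1

The query [X2] means: any atom with exactly two total connections (bonds + H).
Check the 14 heavy atoms by environment: 1× n (aromatic, X3) → no; 4× c (aromatic, X3) → no; 1× N (charge +1, X3) → no; 1× O (charge -1, X1) → no; 2× O (X1) → no; 1× C (X3) → no; 1× C (X4) → no; 1× N (X3) → no; 1× C (X2) → match; 1× N (X1) → no.
That gives 1 matching atom.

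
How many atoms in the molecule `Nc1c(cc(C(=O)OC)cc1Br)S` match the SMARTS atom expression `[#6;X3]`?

Check the 13 heavy atoms by environment: 6× c (aromatic, X3) → match; 1× Br (X1) → no; 1× S (X2) → no; 1× C (X3) → match; 1× O (X1) → no; 1× O (X2) → no; 1× C (X4) → no; 1× N (X3) → no.
Summing the matching environments: 6 + 1 = 7 matching atoms.

7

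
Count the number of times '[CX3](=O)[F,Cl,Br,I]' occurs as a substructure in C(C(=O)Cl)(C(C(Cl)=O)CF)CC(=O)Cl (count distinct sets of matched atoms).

3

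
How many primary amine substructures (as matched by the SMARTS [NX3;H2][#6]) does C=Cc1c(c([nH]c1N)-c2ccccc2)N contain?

2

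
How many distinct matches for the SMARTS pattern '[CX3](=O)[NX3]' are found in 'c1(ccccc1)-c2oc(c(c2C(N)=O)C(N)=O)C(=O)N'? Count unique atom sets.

3

[CX3](=O)[NX3] is the SMARTS for an amide: a carbonyl carbon bonded to a trivalent nitrogen.
The molecule carries 3 separate instances of a primary amide (-C(=O)NH2) meeting every constraint; each maps to a distinct set of atoms, giving 3 matches.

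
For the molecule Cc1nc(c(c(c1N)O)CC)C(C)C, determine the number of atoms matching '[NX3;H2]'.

1

Check the 14 heavy atoms by environment: 1× n (aromatic, H0, X2) → no; 5× c (aromatic, H0, X3) → no; 4× C (H3, X4) → no; 1× O (H1, X2) → no; 1× C (H2, X4) → no; 1× N (H2, X3) → match; 1× C (H1, X4) → no.
That gives 1 matching atom.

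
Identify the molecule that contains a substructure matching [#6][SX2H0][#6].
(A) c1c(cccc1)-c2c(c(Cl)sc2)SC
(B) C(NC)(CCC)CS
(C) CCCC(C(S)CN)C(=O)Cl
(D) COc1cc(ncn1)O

A

[#6][SX2H0][#6] describes an aliphatic sulfur bridging two carbons with no H on the sulfur (a thioether).
(A) contains a methylthio ether (-SCH3), which satisfies every atom and bond constraint.
(B) has a thiol (-SH) but the sulfur has H1, not H0 bridging two carbons.
(C) has a thiol (-SH) but the sulfur has H1, not H0 bridging two carbons.
(D) has a methoxy ether (-OCH3) but the bridging atom is O, not S.
So the answer is (A).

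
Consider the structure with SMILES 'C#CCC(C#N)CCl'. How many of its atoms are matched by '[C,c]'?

6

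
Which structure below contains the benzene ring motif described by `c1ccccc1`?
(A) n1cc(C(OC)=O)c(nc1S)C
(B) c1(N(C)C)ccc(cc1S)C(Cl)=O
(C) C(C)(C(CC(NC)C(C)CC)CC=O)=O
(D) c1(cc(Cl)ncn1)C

B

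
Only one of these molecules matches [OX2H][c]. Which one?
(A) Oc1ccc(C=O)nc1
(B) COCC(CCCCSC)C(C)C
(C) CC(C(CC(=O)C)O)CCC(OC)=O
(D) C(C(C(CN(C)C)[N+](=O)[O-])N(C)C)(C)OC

[OX2H][c] describes a hydroxyl oxygen attached to an aromatic carbon (a phenol).
(A) contains a hydroxyl group (-OH), which satisfies every atom and bond constraint.
(B) has a methoxy ether (-OCH3) but the oxygen has H0, not H1.
(C) has a hydroxyl group (-OH) but the -OH is on an aliphatic carbon, not an aromatic c.
(D) has a methoxy ether (-OCH3) but the oxygen has H0, not H1.
So the answer is (A).

A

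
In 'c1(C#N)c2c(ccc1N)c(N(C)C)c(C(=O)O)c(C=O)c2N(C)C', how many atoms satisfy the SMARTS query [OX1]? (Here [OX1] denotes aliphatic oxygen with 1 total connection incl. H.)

Check the 24 heavy atoms by environment: 10× c (aromatic, X3) → no; 2× C (X3) → no; 2× O (X1) → match; 1× O (X2) → no; 3× N (X3) → no; 4× C (X4) → no; 1× C (X2) → no; 1× N (X1) → no.
That gives 2 matching atoms.

2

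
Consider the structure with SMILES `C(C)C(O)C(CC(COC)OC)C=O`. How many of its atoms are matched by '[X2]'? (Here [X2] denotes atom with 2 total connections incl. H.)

3

Check the 14 heavy atoms by environment: 9× C (X4) → no; 1× C (X3) → no; 1× O (X1) → no; 3× O (X2) → match.
That gives 3 matching atoms.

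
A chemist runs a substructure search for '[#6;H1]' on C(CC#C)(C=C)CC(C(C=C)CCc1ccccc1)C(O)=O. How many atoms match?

The query [#6;H1] means: any carbon bearing exactly one hydrogen.
Check the 22 heavy atoms by environment: 6× C (H2) → no; 6× C (H1) → match; 1× c (aromatic, H0) → no; 5× c (aromatic, H1) → match; 2× C (H0) → no; 1× O (H0) → no; 1× O (H1) → no.
Summing the matching environments: 6 + 5 = 11 matching atoms.

11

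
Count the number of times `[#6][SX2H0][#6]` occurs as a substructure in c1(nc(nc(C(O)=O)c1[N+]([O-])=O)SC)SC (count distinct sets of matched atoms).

[#6][SX2H0][#6] is the SMARTS for a thioether: an aliphatic sulfur bridging two carbons with no H on the sulfur.
The molecule carries 2 separate instances of a methylthio ether (-SCH3) meeting every constraint; each maps to a distinct set of atoms, giving 2 matches.

2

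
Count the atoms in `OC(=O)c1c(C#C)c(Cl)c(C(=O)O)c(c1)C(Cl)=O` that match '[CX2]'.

2

The query [CX2] means: C with X2: aliphatic carbon with exactly 2 total connections.
Check the 18 heavy atoms by environment: 6× c (aromatic, X3) → no; 3× C (X3) → no; 3× O (X1) → no; 2× Cl (X1) → no; 2× C (X2) → match; 2× O (X2) → no.
That gives 2 matching atoms.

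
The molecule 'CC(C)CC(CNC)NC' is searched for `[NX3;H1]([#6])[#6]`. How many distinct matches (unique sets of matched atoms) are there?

2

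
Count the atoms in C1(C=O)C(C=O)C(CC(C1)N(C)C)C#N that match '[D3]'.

Check the 15 heavy atoms by environment: 4× C (D3) → match; 5× C (D2) → no; 2× O (D1) → no; 1× N (D3) → match; 2× C (D1) → no; 1× N (D1) → no.
Summing the matching environments: 4 + 1 = 5 matching atoms.

5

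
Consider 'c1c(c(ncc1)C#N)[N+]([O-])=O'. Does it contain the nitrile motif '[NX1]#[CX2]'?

The pattern [NX1]#[CX2] describes a nitrogen triple-bonded to a two-connected carbon — a nitrile.
The molecule carries a nitrile (-C#N), whose atoms satisfy every constraint of the query, so the pattern matches.

Yes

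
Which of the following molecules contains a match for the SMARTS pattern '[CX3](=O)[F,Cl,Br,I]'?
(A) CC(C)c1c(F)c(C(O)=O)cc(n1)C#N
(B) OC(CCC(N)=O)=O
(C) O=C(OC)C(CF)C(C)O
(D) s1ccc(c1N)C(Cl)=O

D

[CX3](=O)[F,Cl,Br,I] describes a carbonyl carbon bonded to a halogen (an acyl halide).
(A) has a carboxylic acid group (-C(=O)OH) but the carbonyl is bonded to -OH, not to a halogen.
(B) has a carboxylic acid group (-C(=O)OH) but the carbonyl is bonded to -OH, not to a halogen.
(C) has a methyl-ester group (-C(=O)OCH3) but the carbonyl is bonded to -O-C, not to a halogen.
(D) contains an acyl chloride (-C(=O)Cl), which satisfies every atom and bond constraint.
So the answer is (D).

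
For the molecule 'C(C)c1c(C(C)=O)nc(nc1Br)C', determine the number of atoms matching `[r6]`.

6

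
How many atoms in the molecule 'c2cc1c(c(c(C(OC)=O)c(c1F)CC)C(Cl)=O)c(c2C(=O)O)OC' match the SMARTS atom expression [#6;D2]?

3

The query [#6;D2] means: any carbon bonded to exactly two heavy atoms.
Check the 25 heavy atoms by environment: 8× c (aromatic, D3) → no; 2× c (aromatic, D2) → match; 1× C (D2) → match; 3× C (D1) → no; 1× F (D1) → no; 3× C (D3) → no; 4× O (D1) → no; 1× Cl (D1) → no; 2× O (D2) → no.
Summing the matching environments: 2 + 1 = 3 matching atoms.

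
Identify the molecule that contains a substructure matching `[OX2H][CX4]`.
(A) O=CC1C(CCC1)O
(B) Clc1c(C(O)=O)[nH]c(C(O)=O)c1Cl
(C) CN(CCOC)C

[OX2H][CX4] describes a hydroxyl oxygen bound to an sp3 (X4) carbon (an aliphatic alcohol).
(A) contains a hydroxyl group (-OH), which satisfies every atom and bond constraint.
(B) has a carboxylic acid group (-C(=O)OH) but the -OH is on a CX3 carbonyl carbon, not a CX4 carbon.
(C) has a methoxy ether (-OCH3) but the oxygen has H0 (ether), not H1.
So the answer is (A).

A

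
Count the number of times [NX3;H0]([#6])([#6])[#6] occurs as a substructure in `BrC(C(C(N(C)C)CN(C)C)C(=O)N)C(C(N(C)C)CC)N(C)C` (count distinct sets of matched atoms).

4

[NX3;H0]([#6])([#6])[#6] is the SMARTS for a tertiary amine: a trivalent nitrogen with no H, bonded to three carbons.
The molecule carries 4 separate instances of a dimethylamino group (-N(CH3)2) meeting every constraint; each maps to a distinct set of atoms, giving 4 matches.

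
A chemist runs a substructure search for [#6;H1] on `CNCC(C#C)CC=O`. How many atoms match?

3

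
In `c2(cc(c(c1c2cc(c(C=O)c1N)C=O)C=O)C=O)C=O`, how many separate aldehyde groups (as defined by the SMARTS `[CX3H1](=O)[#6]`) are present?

5

[CX3H1](=O)[#6] is the SMARTS for an aldehyde: an sp2 carbon with one H, double-bonded to O and single-bonded to carbon.
The molecule carries 5 separate instances of an aldehyde (-CHO) meeting every constraint; each maps to a distinct set of atoms, giving 5 matches.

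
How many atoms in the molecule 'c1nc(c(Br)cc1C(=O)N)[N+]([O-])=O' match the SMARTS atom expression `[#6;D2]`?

2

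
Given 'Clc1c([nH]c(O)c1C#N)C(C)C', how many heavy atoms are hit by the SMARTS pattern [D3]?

5

The query [D3] means: atom with exactly three heavy-atom neighbours.
Check the 12 heavy atoms by environment: 1× n (aromatic, D2) → no; 4× c (aromatic, D3) → match; 1× C (D3) → match; 2× C (D1) → no; 1× Cl (D1) → no; 1× O (D1) → no; 1× C (D2) → no; 1× N (D1) → no.
Summing the matching environments: 4 + 1 = 5 matching atoms.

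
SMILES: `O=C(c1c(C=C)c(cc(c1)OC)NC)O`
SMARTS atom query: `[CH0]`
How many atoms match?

1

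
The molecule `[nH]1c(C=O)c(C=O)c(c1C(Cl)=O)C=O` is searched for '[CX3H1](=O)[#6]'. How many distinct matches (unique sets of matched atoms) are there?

3

[CX3H1](=O)[#6] is the SMARTS for an aldehyde: an sp2 carbon with one H, double-bonded to O and single-bonded to carbon.
The molecule carries 3 separate instances of an aldehyde (-CHO) meeting every constraint; each maps to a distinct set of atoms, giving 3 matches.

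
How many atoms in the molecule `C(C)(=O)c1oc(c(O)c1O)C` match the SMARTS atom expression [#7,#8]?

4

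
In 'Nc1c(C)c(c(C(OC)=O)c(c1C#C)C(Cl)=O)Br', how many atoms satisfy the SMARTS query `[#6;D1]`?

The query [#6;D1] means: carbon bonded to exactly one heavy atom.
Check the 18 heavy atoms by environment: 6× c (aromatic, D3) → no; 2× C (D3) → no; 2× O (D1) → no; 1× O (D2) → no; 3× C (D1) → match; 1× C (D2) → no; 1× Br (D1) → no; 1× N (D1) → no; 1× Cl (D1) → no.
That gives 3 matching atoms.

3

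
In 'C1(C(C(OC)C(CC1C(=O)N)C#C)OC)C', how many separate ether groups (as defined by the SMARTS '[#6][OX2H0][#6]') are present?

2

[#6][OX2H0][#6] is the SMARTS for an ether: an aliphatic oxygen bridging two carbons with no H on the oxygen.
The molecule carries 2 separate instances of a methoxy ether (-OCH3) meeting every constraint; each maps to a distinct set of atoms, giving 2 matches.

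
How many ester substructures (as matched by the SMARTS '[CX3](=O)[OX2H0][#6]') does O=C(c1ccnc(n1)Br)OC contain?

1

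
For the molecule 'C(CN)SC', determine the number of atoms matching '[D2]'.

The query [D2] means: atom with exactly two heavy-atom neighbours.
Check the 5 heavy atoms by environment: 2× C (D2) → match; 1× N (D1) → no; 1× S (D2) → match; 1× C (D1) → no.
Summing the matching environments: 2 + 1 = 3 matching atoms.

3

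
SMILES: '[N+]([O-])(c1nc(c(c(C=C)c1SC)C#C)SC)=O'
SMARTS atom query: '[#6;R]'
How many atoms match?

5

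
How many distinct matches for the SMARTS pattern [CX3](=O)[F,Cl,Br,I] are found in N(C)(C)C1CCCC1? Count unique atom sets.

0

[CX3](=O)[F,Cl,Br,I] is the SMARTS for an acyl halide: a carbonyl carbon bonded to a halogen.
No fragment in the molecule satisfies every constraint, giving 0 matches.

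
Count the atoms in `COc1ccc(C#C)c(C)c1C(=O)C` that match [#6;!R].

6

Check the 14 heavy atoms by environment: 6× c (aromatic, in 6-ring) → no; 6× C (acyclic) → match; 2× O (acyclic) → no.
That gives 6 matching atoms.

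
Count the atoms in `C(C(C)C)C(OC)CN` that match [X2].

1

The query [X2] means: any atom with exactly two total connections (bonds + H).
Check the 9 heavy atoms by environment: 7× C (X4) → no; 1× N (X3) → no; 1× O (X2) → match.
That gives 1 matching atom.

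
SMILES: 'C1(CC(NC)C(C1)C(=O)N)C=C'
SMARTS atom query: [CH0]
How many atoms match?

The query [CH0] means: aliphatic carbon with no attached hydrogen.
Check the 12 heavy atoms by environment: 4× C (H1) → no; 3× C (H2) → no; 1× C (H0) → match; 1× O (H0) → no; 1× N (H2) → no; 1× N (H1) → no; 1× C (H3) → no.
That gives 1 matching atom.

1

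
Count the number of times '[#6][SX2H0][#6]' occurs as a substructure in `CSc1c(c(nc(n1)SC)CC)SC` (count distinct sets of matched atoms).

3

[#6][SX2H0][#6] is the SMARTS for a thioether: an aliphatic sulfur bridging two carbons with no H on the sulfur.
The molecule carries 3 separate instances of a methylthio ether (-SCH3) meeting every constraint; each maps to a distinct set of atoms, giving 3 matches.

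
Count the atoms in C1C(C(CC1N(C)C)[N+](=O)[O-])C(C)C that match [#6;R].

5

Check the 14 heavy atoms by environment: 5× C (in 5-ring) → match; 1× N (charge +1, acyclic) → no; 1× O (charge -1, acyclic) → no; 1× O (acyclic) → no; 5× C (acyclic) → no; 1× N (acyclic) → no.
That gives 5 matching atoms.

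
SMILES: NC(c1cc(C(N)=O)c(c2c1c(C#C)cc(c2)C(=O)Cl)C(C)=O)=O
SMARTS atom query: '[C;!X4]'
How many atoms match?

Check the 24 heavy atoms by environment: 10× c (aromatic, X3) → no; 4× C (X3) → match; 4× O (X1) → no; 1× C (X4) → no; 2× N (X3) → no; 2× C (X2) → match; 1× Cl (X1) → no.
Summing the matching environments: 4 + 2 = 6 matching atoms.

6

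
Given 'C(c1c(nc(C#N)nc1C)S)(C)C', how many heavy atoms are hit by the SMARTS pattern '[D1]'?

5

The query [D1] means: atom with exactly one heavy-atom neighbour (degree 1).
Check the 13 heavy atoms by environment: 2× n (aromatic, D2) → no; 4× c (aromatic, D3) → no; 1× C (D3) → no; 3× C (D1) → match; 1× S (D1) → match; 1× C (D2) → no; 1× N (D1) → match.
Summing the matching environments: 3 + 1 + 1 = 5 matching atoms.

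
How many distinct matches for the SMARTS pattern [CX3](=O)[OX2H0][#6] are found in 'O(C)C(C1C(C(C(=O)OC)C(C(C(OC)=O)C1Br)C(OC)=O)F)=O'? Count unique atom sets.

[CX3](=O)[OX2H0][#6] is the SMARTS for an ester: a carbonyl carbon bonded to an oxygen that is itself bonded to carbon (no H on that O).
The molecule carries 4 separate instances of a methyl-ester group (-C(=O)OCH3) meeting every constraint; each maps to a distinct set of atoms, giving 4 matches.

4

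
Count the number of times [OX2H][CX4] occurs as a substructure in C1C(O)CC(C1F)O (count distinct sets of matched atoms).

[OX2H][CX4] is the SMARTS for an aliphatic alcohol: a hydroxyl oxygen bound to an sp3 (X4) carbon.
The molecule carries 2 separate instances of a hydroxyl group (-OH) meeting every constraint; each maps to a distinct set of atoms, giving 2 matches.

2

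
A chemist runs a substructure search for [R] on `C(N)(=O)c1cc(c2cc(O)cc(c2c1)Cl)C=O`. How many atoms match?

10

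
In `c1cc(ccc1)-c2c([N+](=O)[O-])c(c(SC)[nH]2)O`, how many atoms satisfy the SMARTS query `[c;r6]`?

6

The query [c;r6] means: aromatic carbon that belongs to a six-membered ring.
Check the 17 heavy atoms by environment: 1× n (aromatic, in 5-ring) → no; 4× c (aromatic, in 5-ring) → no; 1× S (acyclic) → no; 1× C (acyclic) → no; 2× O (acyclic) → no; 1× N (charge +1, acyclic) → no; 1× O (charge -1, acyclic) → no; 6× c (aromatic, in 6-ring) → match.
That gives 6 matching atoms.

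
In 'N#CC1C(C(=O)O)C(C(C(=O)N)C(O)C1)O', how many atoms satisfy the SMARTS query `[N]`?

2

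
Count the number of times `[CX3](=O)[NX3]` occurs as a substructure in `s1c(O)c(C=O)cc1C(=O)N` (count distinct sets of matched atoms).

1

[CX3](=O)[NX3] is the SMARTS for an amide: a carbonyl carbon bonded to a trivalent nitrogen.
Exactly one fragment in the molecule meets all constraints, giving 1 match.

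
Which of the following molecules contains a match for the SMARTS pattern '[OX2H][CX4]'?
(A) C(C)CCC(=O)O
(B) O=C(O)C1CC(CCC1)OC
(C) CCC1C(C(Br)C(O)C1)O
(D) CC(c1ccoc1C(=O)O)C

C

[OX2H][CX4] describes a hydroxyl oxygen bound to an sp3 (X4) carbon (an aliphatic alcohol).
(A) has a carboxylic acid group (-C(=O)OH) but the -OH is on a CX3 carbonyl carbon, not a CX4 carbon.
(B) has a methoxy ether (-OCH3) but the oxygen has H0 (ether), not H1.
(C) contains a hydroxyl group (-OH), which satisfies every atom and bond constraint.
(D) has a carboxylic acid group (-C(=O)OH) but the -OH is on a CX3 carbonyl carbon, not a CX4 carbon.
So the answer is (C).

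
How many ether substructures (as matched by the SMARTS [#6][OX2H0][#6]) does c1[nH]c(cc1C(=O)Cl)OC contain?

1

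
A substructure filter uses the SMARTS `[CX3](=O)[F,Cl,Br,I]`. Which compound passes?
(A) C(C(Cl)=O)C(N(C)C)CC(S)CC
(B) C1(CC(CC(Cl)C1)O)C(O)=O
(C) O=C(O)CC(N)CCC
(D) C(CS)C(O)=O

A

[CX3](=O)[F,Cl,Br,I] describes a carbonyl carbon bonded to a halogen (an acyl halide).
(A) contains an acyl chloride (-C(=O)Cl), which satisfies every atom and bond constraint.
(B) has a chloro substituent but the Cl is not on a carbonyl carbon.
(C) has a carboxylic acid group (-C(=O)OH) but the carbonyl is bonded to -OH, not to a halogen.
(D) has a carboxylic acid group (-C(=O)OH) but the carbonyl is bonded to -OH, not to a halogen.
So the answer is (A).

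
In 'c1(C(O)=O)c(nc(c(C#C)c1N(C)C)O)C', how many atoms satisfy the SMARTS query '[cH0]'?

5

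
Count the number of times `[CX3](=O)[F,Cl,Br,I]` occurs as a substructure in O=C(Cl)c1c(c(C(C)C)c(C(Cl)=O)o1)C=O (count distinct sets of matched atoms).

[CX3](=O)[F,Cl,Br,I] is the SMARTS for an acyl halide: a carbonyl carbon bonded to a halogen.
The molecule carries 2 separate instances of an acyl chloride (-C(=O)Cl) meeting every constraint; each maps to a distinct set of atoms, giving 2 matches.

2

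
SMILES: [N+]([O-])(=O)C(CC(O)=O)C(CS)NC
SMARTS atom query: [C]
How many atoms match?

6

The query [C] means: uppercase C matches aliphatic (non-aromatic) carbon only.
Check the 13 heavy atoms by environment: 6× C → match; 1× S → no; 1× N (charge +1) → no; 1× O (charge -1) → no; 3× O → no; 1× N → no.
That gives 6 matching atoms.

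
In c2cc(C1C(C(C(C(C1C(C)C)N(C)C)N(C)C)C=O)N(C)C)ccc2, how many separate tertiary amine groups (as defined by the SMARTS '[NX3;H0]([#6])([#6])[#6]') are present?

3

[NX3;H0]([#6])([#6])[#6] is the SMARTS for a tertiary amine: a trivalent nitrogen with no H, bonded to three carbons.
The molecule carries 3 separate instances of a dimethylamino group (-N(CH3)2) meeting every constraint; each maps to a distinct set of atoms, giving 3 matches.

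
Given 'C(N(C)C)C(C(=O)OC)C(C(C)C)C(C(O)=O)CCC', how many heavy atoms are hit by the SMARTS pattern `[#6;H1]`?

The query [#6;H1] means: any carbon bearing exactly one hydrogen.
Check the 20 heavy atoms by environment: 3× C (H2) → no; 4× C (H1) → match; 6× C (H3) → no; 1× N (H0) → no; 2× C (H0) → no; 3× O (H0) → no; 1× O (H1) → no.
That gives 4 matching atoms.

4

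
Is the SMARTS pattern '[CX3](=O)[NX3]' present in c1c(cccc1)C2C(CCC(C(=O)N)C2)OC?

Yes

The pattern [CX3](=O)[NX3] describes a carbonyl carbon bonded to a trivalent nitrogen — an amide.
The molecule carries a primary amide (-C(=O)NH2), whose atoms satisfy every constraint of the query, so the pattern matches.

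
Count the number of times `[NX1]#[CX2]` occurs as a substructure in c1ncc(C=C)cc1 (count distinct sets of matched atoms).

[NX1]#[CX2] is the SMARTS for a nitrile: a nitrogen triple-bonded to a two-connected carbon.
No fragment in the molecule satisfies every constraint, giving 0 matches.

0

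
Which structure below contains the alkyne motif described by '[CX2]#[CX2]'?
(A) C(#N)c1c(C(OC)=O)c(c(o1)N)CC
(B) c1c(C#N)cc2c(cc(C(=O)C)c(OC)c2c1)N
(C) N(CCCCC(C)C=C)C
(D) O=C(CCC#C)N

D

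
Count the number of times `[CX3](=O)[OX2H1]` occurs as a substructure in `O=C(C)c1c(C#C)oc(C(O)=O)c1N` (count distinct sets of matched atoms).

1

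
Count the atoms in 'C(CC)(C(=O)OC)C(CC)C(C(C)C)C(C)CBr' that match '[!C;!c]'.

The query [!C;!c] means: neither aliphatic nor aromatic carbon — same as [!#6].
Check the 18 heavy atoms by environment: 15× C → no; 1× Br → match; 2× O → match.
Summing the matching environments: 1 + 2 = 3 matching atoms.

3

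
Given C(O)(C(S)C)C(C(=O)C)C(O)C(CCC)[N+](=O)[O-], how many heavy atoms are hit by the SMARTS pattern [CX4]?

The query [CX4] means: C with X4: aliphatic carbon with exactly 4 total connections (bonds + H).
Check the 18 heavy atoms by environment: 10× C (X4) → match; 1× C (X3) → no; 2× O (X1) → no; 2× O (X2) → no; 1× N (charge +1, X3) → no; 1× O (charge -1, X1) → no; 1× S (X2) → no.
That gives 10 matching atoms.

10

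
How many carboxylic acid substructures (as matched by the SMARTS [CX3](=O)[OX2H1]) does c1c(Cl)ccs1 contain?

0

[CX3](=O)[OX2H1] is the SMARTS for a carboxylic acid: an sp2 carbon double-bonded to O and single-bonded to an -OH oxygen.
No fragment in the molecule satisfies every constraint, giving 0 matches.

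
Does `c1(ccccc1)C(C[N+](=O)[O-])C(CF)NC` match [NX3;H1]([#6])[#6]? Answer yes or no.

The pattern [NX3;H1]([#6])[#6] describes a trivalent nitrogen with one H, bonded to two carbons — a secondary amine.
The molecule carries an N-methylamino group (-NHCH3), whose atoms satisfy every constraint of the query, so the pattern matches.

Yes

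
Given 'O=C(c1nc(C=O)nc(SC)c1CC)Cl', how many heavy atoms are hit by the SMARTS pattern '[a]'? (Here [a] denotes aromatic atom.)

The query [a] means: a matches any aromatic atom.
Check the 15 heavy atoms by environment: 2× n (aromatic) → match; 4× c (aromatic) → match; 5× C → no; 1× S → no; 2× O → no; 1× Cl → no.
Summing the matching environments: 2 + 4 = 6 matching atoms.

6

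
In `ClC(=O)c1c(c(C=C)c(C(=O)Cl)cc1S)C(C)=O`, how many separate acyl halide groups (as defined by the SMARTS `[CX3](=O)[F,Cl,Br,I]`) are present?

2

[CX3](=O)[F,Cl,Br,I] is the SMARTS for an acyl halide: a carbonyl carbon bonded to a halogen.
The molecule carries 2 separate instances of an acyl chloride (-C(=O)Cl) meeting every constraint; each maps to a distinct set of atoms, giving 2 matches.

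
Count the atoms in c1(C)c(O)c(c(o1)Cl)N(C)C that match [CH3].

3

Check the 11 heavy atoms by environment: 1× o (aromatic, H0) → no; 4× c (aromatic, H0) → no; 1× O (H1) → no; 3× C (H3) → match; 1× N (H0) → no; 1× Cl (H0) → no.
That gives 3 matching atoms.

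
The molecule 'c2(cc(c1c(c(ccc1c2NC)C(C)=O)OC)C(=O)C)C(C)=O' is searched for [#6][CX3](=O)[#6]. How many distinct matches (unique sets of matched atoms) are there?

3

[#6][CX3](=O)[#6] is the SMARTS for a ketone: a carbonyl carbon (no H) flanked by two carbons.
The molecule carries 3 separate instances of an acetyl/ketone group (-C(=O)CH3) meeting every constraint; each maps to a distinct set of atoms, giving 3 matches.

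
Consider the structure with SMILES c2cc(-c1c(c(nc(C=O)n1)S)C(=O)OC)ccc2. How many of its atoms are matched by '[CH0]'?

1

The query [CH0] means: aliphatic carbon with no attached hydrogen.
Check the 19 heavy atoms by environment: 2× n (aromatic, H0) → no; 5× c (aromatic, H0) → no; 5× c (aromatic, H1) → no; 1× C (H1) → no; 3× O (H0) → no; 1× C (H0) → match; 1× C (H3) → no; 1× S (H1) → no.
That gives 1 matching atom.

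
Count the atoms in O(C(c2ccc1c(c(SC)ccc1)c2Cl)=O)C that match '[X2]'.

Check the 17 heavy atoms by environment: 10× c (aromatic, X3) → no; 1× S (X2) → match; 2× C (X4) → no; 1× C (X3) → no; 1× O (X1) → no; 1× O (X2) → match; 1× Cl (X1) → no.
Summing the matching environments: 1 + 1 = 2 matching atoms.

2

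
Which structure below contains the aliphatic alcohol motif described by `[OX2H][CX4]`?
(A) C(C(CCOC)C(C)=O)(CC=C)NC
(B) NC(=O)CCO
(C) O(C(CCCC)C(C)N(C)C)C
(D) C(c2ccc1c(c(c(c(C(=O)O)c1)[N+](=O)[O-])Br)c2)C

B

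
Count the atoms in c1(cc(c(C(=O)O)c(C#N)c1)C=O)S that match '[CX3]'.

2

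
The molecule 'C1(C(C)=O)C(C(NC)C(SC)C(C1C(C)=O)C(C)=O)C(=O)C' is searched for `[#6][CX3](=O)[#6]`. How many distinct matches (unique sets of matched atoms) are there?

4

[#6][CX3](=O)[#6] is the SMARTS for a ketone: a carbonyl carbon (no H) flanked by two carbons.
The molecule carries 4 separate instances of an acetyl/ketone group (-C(=O)CH3) meeting every constraint; each maps to a distinct set of atoms, giving 4 matches.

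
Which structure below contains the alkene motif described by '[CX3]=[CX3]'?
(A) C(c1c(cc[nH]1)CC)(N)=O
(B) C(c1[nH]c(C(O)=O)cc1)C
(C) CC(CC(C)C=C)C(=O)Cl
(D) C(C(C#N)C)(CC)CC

C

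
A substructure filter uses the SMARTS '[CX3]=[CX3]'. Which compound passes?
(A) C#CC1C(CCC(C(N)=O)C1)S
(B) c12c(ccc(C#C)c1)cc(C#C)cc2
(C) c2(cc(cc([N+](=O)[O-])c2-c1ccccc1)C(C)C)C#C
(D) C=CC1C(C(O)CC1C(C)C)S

D

[CX3]=[CX3] describes a non-aromatic C=C double bond between two sp2 carbons (an alkene).
(A) has an ethynyl group (-C#CH) but the C-C bond is a triple bond, not a double bond.
(B) has an ethynyl group (-C#CH) but the C-C bond is a triple bond, not a double bond.
(C) has an ethynyl group (-C#CH) but the C-C bond is a triple bond, not a double bond.
(D) contains a vinyl group (-CH=CH2), which satisfies every atom and bond constraint.
So the answer is (D).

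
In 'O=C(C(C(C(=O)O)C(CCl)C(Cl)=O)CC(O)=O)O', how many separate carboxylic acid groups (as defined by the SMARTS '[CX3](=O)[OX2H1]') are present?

3

[CX3](=O)[OX2H1] is the SMARTS for a carboxylic acid: an sp2 carbon double-bonded to O and single-bonded to an -OH oxygen.
The molecule carries 3 separate instances of a carboxylic acid group (-C(=O)OH) meeting every constraint; each maps to a distinct set of atoms, giving 3 matches.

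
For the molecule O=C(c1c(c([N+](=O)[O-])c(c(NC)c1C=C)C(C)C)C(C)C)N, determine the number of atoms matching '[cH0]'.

6

The query [cH0] means: aromatic carbon with no attached hydrogen (substituted or ring-fusion).
Check the 22 heavy atoms by environment: 6× c (aromatic, H0) → match; 1× N (charge +1, H0) → no; 1× O (charge -1, H0) → no; 2× O (H0) → no; 3× C (H1) → no; 1× C (H2) → no; 1× N (H1) → no; 5× C (H3) → no; 1× C (H0) → no; 1× N (H2) → no.
That gives 6 matching atoms.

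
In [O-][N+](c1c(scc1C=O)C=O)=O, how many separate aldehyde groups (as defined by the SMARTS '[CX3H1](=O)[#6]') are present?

[CX3H1](=O)[#6] is the SMARTS for an aldehyde: an sp2 carbon with one H, double-bonded to O and single-bonded to carbon.
The molecule carries 2 separate instances of an aldehyde (-CHO) meeting every constraint; each maps to a distinct set of atoms, giving 2 matches.

2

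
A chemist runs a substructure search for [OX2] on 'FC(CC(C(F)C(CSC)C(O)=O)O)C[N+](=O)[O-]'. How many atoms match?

2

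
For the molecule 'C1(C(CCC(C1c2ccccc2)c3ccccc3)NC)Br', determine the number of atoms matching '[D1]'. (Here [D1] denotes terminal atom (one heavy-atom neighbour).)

The query [D1] means: atom with exactly one heavy-atom neighbour (degree 1).
Check the 21 heavy atoms by environment: 4× C (D3) → no; 2× C (D2) → no; 1× N (D2) → no; 1× C (D1) → match; 2× c (aromatic, D3) → no; 10× c (aromatic, D2) → no; 1× Br (D1) → match.
Summing the matching environments: 1 + 1 = 2 matching atoms.

2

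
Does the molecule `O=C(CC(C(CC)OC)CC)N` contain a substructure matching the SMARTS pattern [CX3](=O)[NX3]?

Yes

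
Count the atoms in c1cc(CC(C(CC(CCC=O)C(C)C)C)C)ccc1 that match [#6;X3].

The query [#6;X3] means: any carbon (aromatic or not) with three total connections.
Check the 20 heavy atoms by environment: 12× C (X4) → no; 1× C (X3) → match; 1× O (X1) → no; 6× c (aromatic, X3) → match.
Summing the matching environments: 1 + 6 = 7 matching atoms.

7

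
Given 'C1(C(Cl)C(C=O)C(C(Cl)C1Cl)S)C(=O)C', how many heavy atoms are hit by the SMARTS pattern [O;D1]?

The query [O;D1] means: aliphatic oxygen bonded to exactly one heavy atom.
Check the 15 heavy atoms by environment: 7× C (D3) → no; 1× C (D2) → no; 2× O (D1) → match; 3× Cl (D1) → no; 1× S (D1) → no; 1× C (D1) → no.
That gives 2 matching atoms.

2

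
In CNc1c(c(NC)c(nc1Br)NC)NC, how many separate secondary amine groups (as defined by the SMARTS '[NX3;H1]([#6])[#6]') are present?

4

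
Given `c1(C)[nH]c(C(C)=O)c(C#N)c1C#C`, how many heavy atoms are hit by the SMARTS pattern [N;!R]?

1

The query [N;!R] means: aliphatic nitrogen not in a ring.
Check the 13 heavy atoms by environment: 1× n (aromatic, in 5-ring) → no; 4× c (aromatic, in 5-ring) → no; 6× C (acyclic) → no; 1× O (acyclic) → no; 1× N (acyclic) → match.
That gives 1 matching atom.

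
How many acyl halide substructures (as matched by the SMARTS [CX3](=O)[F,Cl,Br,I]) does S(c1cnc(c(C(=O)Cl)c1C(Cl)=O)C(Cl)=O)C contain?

3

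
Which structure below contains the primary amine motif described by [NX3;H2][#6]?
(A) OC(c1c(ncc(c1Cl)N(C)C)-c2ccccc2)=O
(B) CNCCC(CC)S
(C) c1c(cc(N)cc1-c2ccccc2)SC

C

[NX3;H2][#6] describes a trivalent nitrogen with two H attached to carbon (a primary amine).
(A) has a dimethylamino group (-N(CH3)2) but the nitrogen has H0, not H2.
(B) has an N-methylamino group (-NHCH3) but the nitrogen bears two carbons and only one H (H1), not H2.
(C) contains a primary amino group (-NH2), which satisfies every atom and bond constraint.
So the answer is (C).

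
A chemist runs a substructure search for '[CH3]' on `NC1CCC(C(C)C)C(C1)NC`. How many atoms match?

The query [CH3] means: aliphatic carbon with exactly three hydrogens.
Check the 12 heavy atoms by environment: 4× C (H1) → no; 3× C (H2) → no; 1× N (H2) → no; 3× C (H3) → match; 1× N (H1) → no.
That gives 3 matching atoms.

3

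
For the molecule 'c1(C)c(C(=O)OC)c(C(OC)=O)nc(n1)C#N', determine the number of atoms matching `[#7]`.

3

The query [#7] means: #7 matches any nitrogen atom regardless of aromaticity.
Check the 17 heavy atoms by environment: 2× n (aromatic) → match; 4× c (aromatic) → no; 6× C → no; 1× N → match; 4× O → no.
Summing the matching environments: 2 + 1 = 3 matching atoms.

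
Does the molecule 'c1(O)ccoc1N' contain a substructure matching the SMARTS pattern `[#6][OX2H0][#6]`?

The pattern [#6][OX2H0][#6] describes an aliphatic oxygen bridging two carbons with no H on the oxygen — an ether.
The closest candidate here is a hydroxyl group (-OH), but the oxygen has H1, not H0 bridging two carbons. No other fragment satisfies the full query, so there is no match.

No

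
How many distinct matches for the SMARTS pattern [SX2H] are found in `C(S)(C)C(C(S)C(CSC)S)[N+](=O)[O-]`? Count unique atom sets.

3

[SX2H] is the SMARTS for a thiol: an aliphatic sulfur with two connections, one being H.
The molecule carries 3 separate instances of a thiol (-SH) meeting every constraint; each maps to a distinct set of atoms, giving 3 matches.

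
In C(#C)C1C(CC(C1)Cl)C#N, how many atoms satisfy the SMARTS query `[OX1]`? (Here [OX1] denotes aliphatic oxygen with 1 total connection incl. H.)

Check the 10 heavy atoms by environment: 5× C (X4) → no; 1× Cl (X1) → no; 3× C (X2) → no; 1× N (X1) → no.
No environment satisfies the query, so 0 matching atoms.

0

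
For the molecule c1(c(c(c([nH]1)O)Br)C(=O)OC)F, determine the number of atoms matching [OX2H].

1

The query [OX2H] means: aliphatic oxygen with two connections, one of which is H — an -OH oxygen.
Check the 12 heavy atoms by environment: 1× n (aromatic, H1, X3) → no; 4× c (aromatic, H0, X3) → no; 1× C (H0, X3) → no; 1× O (H0, X1) → no; 1× O (H0, X2) → no; 1× C (H3, X4) → no; 1× Br (H0, X1) → no; 1× O (H1, X2) → match; 1× F (H0, X1) → no.
That gives 1 matching atom.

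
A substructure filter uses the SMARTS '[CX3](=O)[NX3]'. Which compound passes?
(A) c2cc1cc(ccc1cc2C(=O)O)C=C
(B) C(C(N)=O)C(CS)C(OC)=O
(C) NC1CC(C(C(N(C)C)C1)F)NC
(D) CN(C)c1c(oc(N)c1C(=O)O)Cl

B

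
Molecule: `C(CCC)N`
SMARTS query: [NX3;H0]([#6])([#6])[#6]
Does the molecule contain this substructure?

The pattern [NX3;H0]([#6])([#6])[#6] describes a trivalent nitrogen with no H, bonded to three carbons — a tertiary amine.
The closest candidate here is a primary amino group (-NH2), but the nitrogen has H2, not H0 with three carbons. No other fragment satisfies the full query, so there is no match.

No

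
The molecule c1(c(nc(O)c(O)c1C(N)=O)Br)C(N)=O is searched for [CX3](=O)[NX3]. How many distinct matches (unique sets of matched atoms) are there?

2

[CX3](=O)[NX3] is the SMARTS for an amide: a carbonyl carbon bonded to a trivalent nitrogen.
The molecule carries 2 separate instances of a primary amide (-C(=O)NH2) meeting every constraint; each maps to a distinct set of atoms, giving 2 matches.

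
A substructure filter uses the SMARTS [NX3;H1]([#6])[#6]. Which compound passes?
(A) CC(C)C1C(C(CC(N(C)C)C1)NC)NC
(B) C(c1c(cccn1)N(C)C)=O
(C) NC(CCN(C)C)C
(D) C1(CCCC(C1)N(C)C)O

A

[NX3;H1]([#6])[#6] describes a trivalent nitrogen with one H, bonded to two carbons (a secondary amine).
(A) contains an N-methylamino group (-NHCH3), which satisfies every atom and bond constraint.
(B) has a dimethylamino group (-N(CH3)2) but the nitrogen has H0, not H1.
(C) has a primary amino group (-NH2) but the nitrogen has H2 and only one carbon neighbour.
(D) has a dimethylamino group (-N(CH3)2) but the nitrogen has H0, not H1.
So the answer is (A).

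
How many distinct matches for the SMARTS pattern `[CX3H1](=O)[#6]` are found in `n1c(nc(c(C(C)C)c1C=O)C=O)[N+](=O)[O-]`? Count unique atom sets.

[CX3H1](=O)[#6] is the SMARTS for an aldehyde: an sp2 carbon with one H, double-bonded to O and single-bonded to carbon.
The molecule carries 2 separate instances of an aldehyde (-CHO) meeting every constraint; each maps to a distinct set of atoms, giving 2 matches.

2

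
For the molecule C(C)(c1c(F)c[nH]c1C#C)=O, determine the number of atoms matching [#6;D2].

2

The query [#6;D2] means: any carbon bonded to exactly two heavy atoms.
Check the 11 heavy atoms by environment: 1× n (aromatic, D2) → no; 3× c (aromatic, D3) → no; 1× c (aromatic, D2) → match; 1× C (D2) → match; 2× C (D1) → no; 1× F (D1) → no; 1× C (D3) → no; 1× O (D1) → no.
Summing the matching environments: 1 + 1 = 2 matching atoms.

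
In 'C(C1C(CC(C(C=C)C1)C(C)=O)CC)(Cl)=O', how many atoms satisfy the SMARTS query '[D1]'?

Check the 16 heavy atoms by environment: 6× C (D3) → no; 4× C (D2) → no; 3× C (D1) → match; 2× O (D1) → match; 1× Cl (D1) → match.
Summing the matching environments: 3 + 2 + 1 = 6 matching atoms.

6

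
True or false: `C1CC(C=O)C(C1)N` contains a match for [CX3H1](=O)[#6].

True

The pattern [CX3H1](=O)[#6] describes an sp2 carbon with one H, double-bonded to O and single-bonded to carbon — an aldehyde.
The molecule carries an aldehyde (-CHO), whose atoms satisfy every constraint of the query, so the pattern matches.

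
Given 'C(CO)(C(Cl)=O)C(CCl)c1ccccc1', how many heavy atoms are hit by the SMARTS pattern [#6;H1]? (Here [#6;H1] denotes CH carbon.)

7

Check the 15 heavy atoms by environment: 2× C (H2) → no; 2× C (H1) → match; 1× C (H0) → no; 1× O (H0) → no; 2× Cl (H0) → no; 1× c (aromatic, H0) → no; 5× c (aromatic, H1) → match; 1× O (H1) → no.
Summing the matching environments: 2 + 5 = 7 matching atoms.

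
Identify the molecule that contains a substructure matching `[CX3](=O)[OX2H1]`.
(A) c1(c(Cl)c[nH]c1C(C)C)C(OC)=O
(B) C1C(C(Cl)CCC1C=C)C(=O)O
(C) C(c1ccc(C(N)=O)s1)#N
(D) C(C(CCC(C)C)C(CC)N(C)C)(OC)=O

B

[CX3](=O)[OX2H1] describes an sp2 carbon double-bonded to O and single-bonded to an -OH oxygen (a carboxylic acid).
(A) has a methyl-ester group (-C(=O)OCH3) but the singly-bonded O has no H (OX2H0, not OX2H1).
(B) contains a carboxylic acid group (-C(=O)OH), which satisfies every atom and bond constraint.
(C) has a primary amide (-C(=O)NH2) but the carbonyl is bonded to N, not to an -OH oxygen.
(D) has a methyl-ester group (-C(=O)OCH3) but the singly-bonded O has no H (OX2H0, not OX2H1).
So the answer is (B).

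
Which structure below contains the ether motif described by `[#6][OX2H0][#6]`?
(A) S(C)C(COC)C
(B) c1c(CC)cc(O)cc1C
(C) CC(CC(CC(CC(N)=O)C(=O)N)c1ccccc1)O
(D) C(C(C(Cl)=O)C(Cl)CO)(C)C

A

[#6][OX2H0][#6] describes an aliphatic oxygen bridging two carbons with no H on the oxygen (an ether).
(A) contains a methoxy ether (-OCH3), which satisfies every atom and bond constraint.
(B) has a hydroxyl group (-OH) but the oxygen has H1, not H0 bridging two carbons.
(C) has a hydroxyl group (-OH) but the oxygen has H1, not H0 bridging two carbons.
(D) has a hydroxyl group (-OH) but the oxygen has H1, not H0 bridging two carbons.
So the answer is (A).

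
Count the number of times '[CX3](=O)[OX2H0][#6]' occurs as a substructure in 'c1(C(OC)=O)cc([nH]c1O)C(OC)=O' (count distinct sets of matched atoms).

[CX3](=O)[OX2H0][#6] is the SMARTS for an ester: a carbonyl carbon bonded to an oxygen that is itself bonded to carbon (no H on that O).
The molecule carries 2 separate instances of a methyl-ester group (-C(=O)OCH3) meeting every constraint; each maps to a distinct set of atoms, giving 2 matches.

2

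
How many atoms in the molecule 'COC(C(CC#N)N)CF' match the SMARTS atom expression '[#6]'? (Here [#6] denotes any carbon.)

Check the 10 heavy atoms by environment: 6× C → match; 2× N → no; 1× F → no; 1× O → no.
That gives 6 matching atoms.

6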